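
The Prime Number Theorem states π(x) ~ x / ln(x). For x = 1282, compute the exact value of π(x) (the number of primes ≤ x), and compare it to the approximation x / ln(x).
π(1282) = 207;  x/ln(x) ≈ 179.15;  relative error ≈ 13.46%.

Directly count primes up to 1282: π(1282) = 207. The PNT approximation gives 1282/ln(1282) ≈ 1282/7.15618 ≈ 179.15. Relative error (π(x) − x/ln(x)) / π(x) ≈ 13.46%; the approximation is known to undercount slightly (Li(x) is a better estimate).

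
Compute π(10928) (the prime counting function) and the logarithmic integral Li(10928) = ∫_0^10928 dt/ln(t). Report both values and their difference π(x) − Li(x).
π(10928) = 1327;  Li(10928) ≈ 1346.40;  π(x) − Li(x) ≈ -19.40.

Direct count of primes ≤ 10928 gives π(10928) = 1327. Numerical evaluation of the logarithmic integral gives Li(10928) ≈ 1346.40. The difference π(x) − Li(x) ≈ -19.40 is typically negative for small/moderate x (Li(x) overestimates), though Littlewood's theorem shows this sign changes infinitely often.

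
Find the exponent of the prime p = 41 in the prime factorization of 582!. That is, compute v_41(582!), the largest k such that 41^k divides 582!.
v_41(582!) = 14

Legendre's formula: v_p(n!) = Σ_{k ≥ 1} ⌊n / p^k⌋. For p = 41, n = 582, the terms are:
  ⌊582/41^1⌋ = ⌊582/41⌋ = 14
(the next term ⌊582/41^2⌋ = 0, terminating the sum). Summing: v_41(582!) = 14 = 14.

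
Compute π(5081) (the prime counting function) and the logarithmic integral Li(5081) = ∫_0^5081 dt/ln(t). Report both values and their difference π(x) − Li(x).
π(5081) = 679;  Li(5081) ≈ 693.78;  π(x) − Li(x) ≈ -14.78.

Direct count of primes ≤ 5081 gives π(5081) = 679. Numerical evaluation of the logarithmic integral gives Li(5081) ≈ 693.78. The difference π(x) − Li(x) ≈ -14.78 is typically negative for small/moderate x (Li(x) overestimates), though Littlewood's theorem shows this sign changes infinitely often.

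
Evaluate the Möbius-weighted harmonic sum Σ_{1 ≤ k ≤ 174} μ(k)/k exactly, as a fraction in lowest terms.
Σ μ(k)/k = -291895861671370214401988773976597804369856804354890517841750669749/27764983964554203230141949225149376041830084932479143674493613998285

Values of μ(k) for 1 ≤ k ≤ 174: μ(1) = 1, μ(2) = -1, μ(3) = -1, μ(5) = -1, μ(6) = 1, μ(7) = -1, μ(10) = 1, μ(11) = -1, μ(13) = -1, μ(14) = 1, μ(15) = 1, μ(17) = -1, μ(19) = -1, μ(21) = 1, μ(22) = 1, μ(23) = -1, μ(26) = 1, μ(29) = -1, μ(30) = -1, μ(31) = -1, μ(33) = 1, μ(34) = 1, μ(35) = 1, μ(37) = -1, μ(38) = 1, μ(39) = 1, μ(41) = -1, μ(42) = -1, μ(43) = -1, μ(46) = 1, μ(47) = -1, μ(51) = 1, μ(53) = -1, μ(55) = 1, μ(57) = 1, μ(58) = 1, μ(59) = -1, μ(61) = -1, μ(62) = 1, μ(65) = 1, μ(66) = -1, μ(67) = -1, μ(69) = 1, μ(70) = -1, μ(71) = -1, μ(73) = -1, μ(74) = 1, μ(77) = 1, μ(78) = -1, μ(79) = -1, μ(82) = 1, μ(83) = -1, μ(85) = 1, μ(86) = 1, μ(87) = 1, μ(89) = -1, μ(91) = 1, μ(93) = 1, μ(94) = 1, μ(95) = 1, μ(97) = -1, μ(101) = -1, μ(102) = -1, μ(103) = -1, μ(105) = -1, μ(106) = 1, μ(107) = -1, μ(109) = -1, μ(110) = -1, μ(111) = 1, μ(113) = -1, μ(114) = -1, μ(115) = 1, μ(118) = 1, μ(119) = 1, μ(122) = 1, μ(123) = 1, μ(127) = -1, μ(129) = 1, μ(130) = -1, μ(131) = -1, μ(133) = 1, μ(134) = 1, μ(137) = -1, μ(138) = -1, μ(139) = -1, μ(141) = 1, μ(142) = 1, μ(143) = 1, μ(145) = 1, μ(146) = 1, μ(149) = -1, μ(151) = -1, μ(154) = -1, μ(155) = 1, μ(157) = -1, μ(158) = 1, μ(159) = 1, μ(161) = 1, μ(163) = -1, μ(165) = -1, μ(166) = 1, μ(167) = -1, μ(170) = -1, μ(173) = -1, μ(174) = -1, with μ = 0 on non-squarefree integers. Summing μ(k)/k for k where μ(k) ≠ 0 gives -291895861671370214401988773976597804369856804354890517841750669749/27764983964554203230141949225149376041830084932479143674493613998285 ≈ -0.0105. (PNT ⟺ this sum → 0 as n → ∞.)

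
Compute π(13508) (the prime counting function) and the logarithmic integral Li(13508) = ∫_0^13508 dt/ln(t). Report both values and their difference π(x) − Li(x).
π(13508) = 1600;  Li(13508) ≈ 1620.63;  π(x) − Li(x) ≈ -20.63.

Direct count of primes ≤ 13508 gives π(13508) = 1600. Numerical evaluation of the logarithmic integral gives Li(13508) ≈ 1620.63. The difference π(x) − Li(x) ≈ -20.63 is typically negative for small/moderate x (Li(x) overestimates), though Littlewood's theorem shows this sign changes infinitely often.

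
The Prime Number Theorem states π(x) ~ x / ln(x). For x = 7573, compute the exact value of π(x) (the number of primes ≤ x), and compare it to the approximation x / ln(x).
π(7573) = 961;  x/ln(x) ≈ 847.82;  relative error ≈ 11.78%.

Directly count primes up to 7573: π(7573) = 961. The PNT approximation gives 7573/ln(7573) ≈ 7573/8.93234 ≈ 847.82. Relative error (π(x) − x/ln(x)) / π(x) ≈ 11.78%; the approximation is known to undercount slightly (Li(x) is a better estimate).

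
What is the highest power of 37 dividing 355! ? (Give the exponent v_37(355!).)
v_37(355!) = 9

Legendre's formula: v_p(n!) = Σ_{k ≥ 1} ⌊n / p^k⌋. For p = 37, n = 355, the terms are:
  ⌊355/37^1⌋ = ⌊355/37⌋ = 9
(the next term ⌊355/37^2⌋ = 0, terminating the sum). Summing: v_37(355!) = 9 = 9.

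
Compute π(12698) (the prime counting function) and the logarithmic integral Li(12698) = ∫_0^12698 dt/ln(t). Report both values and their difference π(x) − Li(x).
π(12698) = 1516;  Li(12698) ≈ 1535.19;  π(x) − Li(x) ≈ -19.19.

Direct count of primes ≤ 12698 gives π(12698) = 1516. Numerical evaluation of the logarithmic integral gives Li(12698) ≈ 1535.19. The difference π(x) − Li(x) ≈ -19.19 is typically negative for small/moderate x (Li(x) overestimates), though Littlewood's theorem shows this sign changes infinitely often.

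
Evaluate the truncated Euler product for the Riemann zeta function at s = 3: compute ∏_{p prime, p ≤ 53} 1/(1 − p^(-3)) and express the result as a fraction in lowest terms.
∏ = 16238292364256237331040396846411171054751/13509219810297755163480275884866445246464

The primes p ≤ 53 are [2, 3, 5, 7, 11, 13, 17, 19, 23, 29, 31, 37, 41, 43, 47, 53]. For each prime, (1 − 1/p^3)^(-1) = p^3 / (p^3 − 1). The product is (1 − 1/2^3)^(-1), (1 − 1/3^3)^(-1), (1 − 1/5^3)^(-1), (1 − 1/7^3)^(-1), (1 − 1/11^3)^(-1), (1 − 1/13^3)^(-1), (1 − 1/17^3)^(-1), (1 − 1/19^3)^(-1), (1 − 1/23^3)^(-1), (1 − 1/29^3)^(-1), (1 − 1/31^3)^(-1), (1 − 1/37^3)^(-1), (1 − 1/41^3)^(-1), (1 − 1/43^3)^(-1), (1 − 1/47^3)^(-1), (1 − 1/53^3)^(-1) = ∏ p^3 / (p^3 − 1) = 16238292364256237331040396846411171054751/13509219810297755163480275884866445246464.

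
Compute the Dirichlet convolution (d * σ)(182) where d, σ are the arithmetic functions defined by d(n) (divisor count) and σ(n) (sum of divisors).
(d * σ)(182) = 800

Divisors of 182: [1, 2, 7, 13, 14, 26, 91, 182]. For each d | 182:
  d = 1: d(1) · σ(182/1) = 1 · 336 = 336
  d = 2: d(2) · σ(182/2) = 2 · 112 = 224
  d = 7: d(7) · σ(182/7) = 2 · 42 = 84
  d = 13: d(13) · σ(182/13) = 2 · 24 = 48
  d = 14: d(14) · σ(182/14) = 4 · 14 = 56
  d = 26: d(26) · σ(182/26) = 4 · 8 = 32
  d = 91: d(91) · σ(182/91) = 4 · 3 = 12
  d = 182: d(182) · σ(182/182) = 8 · 1 = 8
Summing: (d * σ)(182) = 336 + 224 + 84 + 48 + 56 + 32 + 12 + 8 = 800.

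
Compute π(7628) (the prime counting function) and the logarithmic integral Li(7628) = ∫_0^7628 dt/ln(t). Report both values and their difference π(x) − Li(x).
π(7628) = 968;  Li(7628) ≈ 984.92;  π(x) − Li(x) ≈ -16.92.

Direct count of primes ≤ 7628 gives π(7628) = 968. Numerical evaluation of the logarithmic integral gives Li(7628) ≈ 984.92. The difference π(x) − Li(x) ≈ -16.92 is typically negative for small/moderate x (Li(x) overestimates), though Littlewood's theorem shows this sign changes infinitely often.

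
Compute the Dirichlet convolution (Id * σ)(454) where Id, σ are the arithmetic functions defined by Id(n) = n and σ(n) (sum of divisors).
(Id * σ)(454) = 2275

Divisors of 454: [1, 2, 227, 454]. For each d | 454:
  d = 1: Id(1) · σ(454/1) = 1 · 684 = 684
  d = 2: Id(2) · σ(454/2) = 2 · 228 = 456
  d = 227: Id(227) · σ(454/227) = 227 · 3 = 681
  d = 454: Id(454) · σ(454/454) = 454 · 1 = 454
Summing: (Id * σ)(454) = 684 + 456 + 681 + 454 = 2275.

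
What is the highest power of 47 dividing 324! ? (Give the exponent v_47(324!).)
v_47(324!) = 6

Legendre's formula: v_p(n!) = Σ_{k ≥ 1} ⌊n / p^k⌋. For p = 47, n = 324, the terms are:
  ⌊324/47^1⌋ = ⌊324/47⌋ = 6
(the next term ⌊324/47^2⌋ = 0, terminating the sum). Summing: v_47(324!) = 6 = 6.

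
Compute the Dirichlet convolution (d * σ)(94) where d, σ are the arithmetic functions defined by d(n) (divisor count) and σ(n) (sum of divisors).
(d * σ)(94) = 250

Divisors of 94: [1, 2, 47, 94]. For each d | 94:
  d = 1: d(1) · σ(94/1) = 1 · 144 = 144
  d = 2: d(2) · σ(94/2) = 2 · 48 = 96
  d = 47: d(47) · σ(94/47) = 2 · 3 = 6
  d = 94: d(94) · σ(94/94) = 4 · 1 = 4
Summing: (d * σ)(94) = 144 + 96 + 6 + 4 = 250.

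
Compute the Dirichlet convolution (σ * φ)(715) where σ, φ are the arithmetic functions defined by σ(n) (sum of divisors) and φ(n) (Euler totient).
(σ * φ)(715) = 5720

Divisors of 715: [1, 5, 11, 13, 55, 65, 143, 715]. For each d | 715:
  d = 1: σ(1) · φ(715/1) = 1 · 480 = 480
  d = 5: σ(5) · φ(715/5) = 6 · 120 = 720
  d = 11: σ(11) · φ(715/11) = 12 · 48 = 576
  d = 13: σ(13) · φ(715/13) = 14 · 40 = 560
  d = 55: σ(55) · φ(715/55) = 72 · 12 = 864
  d = 65: σ(65) · φ(715/65) = 84 · 10 = 840
  d = 143: σ(143) · φ(715/143) = 168 · 4 = 672
  d = 715: σ(715) · φ(715/715) = 1008 · 1 = 1008
Summing: (σ * φ)(715) = 480 + 720 + 576 + 560 + 864 + 840 + 672 + 1008 = 5720.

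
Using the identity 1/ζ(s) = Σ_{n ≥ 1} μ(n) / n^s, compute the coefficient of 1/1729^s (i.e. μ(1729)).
μ(1729) = -1

Factor n = 1729 = 7 · 13 · 19. μ(n) = 0 if any exponent ≥ 2 (not squarefree); otherwise μ(n) = (−1)^{ω(n)} where ω(n) is the number of distinct prime factors. Applying: μ(1729) = -1.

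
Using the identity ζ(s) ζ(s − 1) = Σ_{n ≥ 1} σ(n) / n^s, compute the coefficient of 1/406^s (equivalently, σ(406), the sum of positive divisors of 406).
σ(406) = 720

In the product (Σ m^0/m^s)(Σ k / k^s) = Σ (Σ_{d | n} d) / n^s, the coefficient of 1/n^s is σ(n) = Σ_{d | n} d. For n = 406, divisors are [1, 2, 7, 14, 29, 58, 203, 406]; summing: σ(406) = 720.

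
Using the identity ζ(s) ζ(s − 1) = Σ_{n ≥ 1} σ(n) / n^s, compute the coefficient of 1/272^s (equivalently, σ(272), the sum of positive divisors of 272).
σ(272) = 558

In the product (Σ m^0/m^s)(Σ k / k^s) = Σ (Σ_{d | n} d) / n^s, the coefficient of 1/n^s is σ(n) = Σ_{d | n} d. For n = 272, divisors are [1, 2, 4, 8, 16, 17, 34, 68, 136, 272]; summing: σ(272) = 558.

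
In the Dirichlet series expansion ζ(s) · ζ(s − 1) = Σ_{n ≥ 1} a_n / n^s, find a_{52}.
σ(52) = 98

In the product (Σ m^0/m^s)(Σ k / k^s) = Σ (Σ_{d | n} d) / n^s, the coefficient of 1/n^s is σ(n) = Σ_{d | n} d. For n = 52, divisors are [1, 2, 4, 13, 26, 52]; summing: σ(52) = 98.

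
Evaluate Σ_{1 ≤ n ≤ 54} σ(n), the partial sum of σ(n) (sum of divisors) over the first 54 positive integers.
Σ_{n ≤ 54} σ(n) = 2424

Compute σ(n) for each 1 ≤ n ≤ 54: σ(1) = 1, σ(2) = 3, σ(3) = 4, σ(4) = 7, σ(5) = 6, σ(6) = 12, σ(7) = 8, σ(8) = 15, σ(9) = 13, σ(10) = 18, σ(11) = 12, σ(12) = 28, σ(13) = 14, σ(14) = 24, σ(15) = 24, σ(16) = 31, σ(17) = 18, σ(18) = 39, σ(19) = 20, σ(20) = 42, σ(21) = 32, σ(22) = 36, σ(23) = 24, σ(24) = 60, σ(25) = 31, σ(26) = 42, σ(27) = 40, σ(28) = 56, σ(29) = 30, σ(30) = 72, σ(31) = 32, σ(32) = 63, σ(33) = 48, σ(34) = 54, σ(35) = 48, σ(36) = 91, σ(37) = 38, σ(38) = 60, σ(39) = 56, σ(40) = 90, σ(41) = 42, σ(42) = 96, σ(43) = 44, σ(44) = 84, σ(45) = 78, σ(46) = 72, σ(47) = 48, σ(48) = 124, σ(49) = 57, σ(50) = 93, σ(51) = 72, σ(52) = 98, σ(53) = 54, σ(54) = 120. Summing all 54 values: 2424. (Average order: Σ_{n ≤ x} σ(n) ~ (π²/12) x². For x = 54, (π²/12)·54² ≈ 2398.31.)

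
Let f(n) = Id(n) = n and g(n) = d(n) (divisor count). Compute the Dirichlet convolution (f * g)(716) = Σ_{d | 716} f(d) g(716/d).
(Id * d)(716) = 1991

Divisors of 716: [1, 2, 4, 179, 358, 716]. For each d | 716:
  d = 1: Id(1) · d(716/1) = 1 · 6 = 6
  d = 2: Id(2) · d(716/2) = 2 · 4 = 8
  d = 4: Id(4) · d(716/4) = 4 · 2 = 8
  d = 179: Id(179) · d(716/179) = 179 · 3 = 537
  d = 358: Id(358) · d(716/358) = 358 · 2 = 716
  d = 716: Id(716) · d(716/716) = 716 · 1 = 716
Summing: (Id * d)(716) = 6 + 8 + 8 + 537 + 716 + 716 = 1991.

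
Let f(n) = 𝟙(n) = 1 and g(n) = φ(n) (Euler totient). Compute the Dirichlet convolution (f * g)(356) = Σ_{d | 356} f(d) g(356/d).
(𝟙 * φ)(356) = 356

Divisors of 356: [1, 2, 4, 89, 178, 356]. For each d | 356:
  d = 1: 𝟙(1) · φ(356/1) = 1 · 176 = 176
  d = 2: 𝟙(2) · φ(356/2) = 1 · 88 = 88
  d = 4: 𝟙(4) · φ(356/4) = 1 · 88 = 88
  d = 89: 𝟙(89) · φ(356/89) = 1 · 2 = 2
  d = 178: 𝟙(178) · φ(356/178) = 1 · 1 = 1
  d = 356: 𝟙(356) · φ(356/356) = 1 · 1 = 1
Summing: (𝟙 * φ)(356) = 176 + 88 + 88 + 2 + 1 + 1 = 356.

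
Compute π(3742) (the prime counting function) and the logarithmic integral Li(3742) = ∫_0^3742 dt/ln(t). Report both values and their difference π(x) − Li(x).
π(3742) = 522;  Li(3742) ≈ 534.13;  π(x) − Li(x) ≈ -12.13.

Direct count of primes ≤ 3742 gives π(3742) = 522. Numerical evaluation of the logarithmic integral gives Li(3742) ≈ 534.13. The difference π(x) − Li(x) ≈ -12.13 is typically negative for small/moderate x (Li(x) overestimates), though Littlewood's theorem shows this sign changes infinitely often.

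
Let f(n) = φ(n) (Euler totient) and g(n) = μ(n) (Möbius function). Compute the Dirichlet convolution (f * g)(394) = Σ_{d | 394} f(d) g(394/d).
(φ * μ)(394) = 0

Divisors of 394: [1, 2, 197, 394]. For each d | 394:
  d = 1: φ(1) · μ(394/1) = 1 · 1 = 1
  d = 2: φ(2) · μ(394/2) = 1 · -1 = -1
  d = 197: φ(197) · μ(394/197) = 196 · -1 = -196
  d = 394: φ(394) · μ(394/394) = 196 · 1 = 196
Summing: (φ * μ)(394) = 1 + -1 + -196 + 196 = 0.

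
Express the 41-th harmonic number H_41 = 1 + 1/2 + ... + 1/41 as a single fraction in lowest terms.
H_41 = 85691034670497533/19914562703599200

Direct summation: H_41 = 1 + 1/2 + ... + 1/41. The least common denominator is lcm(1, ..., 41) = 219060189739591200; over this denominator the numerator is 219060189739591200 + 109530094869795600 + 73020063246530400 + 54765047434897800 + 43812037947918240 + 36510031623265200 + 31294312819941600 + 27382523717448900 + 24340021082176800 + 21906018973959120 + 19914562703599200 + 18255015811632600 + 16850783826122400 + 15647156409970800 + 14604012649306080 + 13691261858724450 + 12885893514093600 + 12170010541088400 + 11529483670504800 + 10953009486979560 + 10431437606647200 + 9957281351799600 + 9524356075634400 + 9127507905816300 + 8762407589583648 + 8425391913061200 + 8113340360725600 + 7823578204985400 + 7553799646192800 + 7302006324653040 + 7066457733535200 + 6845630929362225 + 6638187567866400 + 6442946757046800 + 6258862563988320 + 6085005270544200 + 5920545668637600 + 5764741835252400 + 5616927942040800 + 5476504743489780 + 5342931457063200 = 942601381375472863, so H_41 = 942601381375472863/219060189739591200; reducing by gcd(942601381375472863, 219060189739591200) = 11 gives 85691034670497533/19914562703599200 ≈ 4.30293. (The PNT-adjacent estimate ln(41) + γ ≈ 4.29079 matches within O(1/n).)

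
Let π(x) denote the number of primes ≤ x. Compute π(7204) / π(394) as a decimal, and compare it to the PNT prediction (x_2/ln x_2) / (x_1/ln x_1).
π(7204)/π(394) = 919/77 ≈ 11.9351;  PNT prediction ≈ 12.3022.

π(394) = 77 and π(7204) = 919, so π(7204)/π(394) ≈ 11.9351. The PNT-predicted ratio is (7204/ln(7204)) / (394/ln(394)) ≈ 12.3022. The two agree to within a few percent, as expected.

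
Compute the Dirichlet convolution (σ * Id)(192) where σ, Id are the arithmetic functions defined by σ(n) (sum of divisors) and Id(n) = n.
(σ * Id)(192) = 5383

Divisors of 192: [1, 2, 3, 4, 6, 8, 12, 16, 24, 32, 48, 64, 96, 192]. For each d | 192:
  d = 1: σ(1) · Id(192/1) = 1 · 192 = 192
  d = 2: σ(2) · Id(192/2) = 3 · 96 = 288
  d = 3: σ(3) · Id(192/3) = 4 · 64 = 256
  d = 4: σ(4) · Id(192/4) = 7 · 48 = 336
  d = 6: σ(6) · Id(192/6) = 12 · 32 = 384
  d = 8: σ(8) · Id(192/8) = 15 · 24 = 360
  d = 12: σ(12) · Id(192/12) = 28 · 16 = 448
  d = 16: σ(16) · Id(192/16) = 31 · 12 = 372
  d = 24: σ(24) · Id(192/24) = 60 · 8 = 480
  d = 32: σ(32) · Id(192/32) = 63 · 6 = 378
  d = 48: σ(48) · Id(192/48) = 124 · 4 = 496
  d = 64: σ(64) · Id(192/64) = 127 · 3 = 381
  d = 96: σ(96) · Id(192/96) = 252 · 2 = 504
  d = 192: σ(192) · Id(192/192) = 508 · 1 = 508
Summing: (σ * Id)(192) = 192 + 288 + 256 + 336 + 384 + 360 + 448 + 372 + 480 + 378 + 496 + 381 + 504 + 508 = 5383.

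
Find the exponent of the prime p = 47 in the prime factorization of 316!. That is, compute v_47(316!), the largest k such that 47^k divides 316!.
v_47(316!) = 6

Legendre's formula: v_p(n!) = Σ_{k ≥ 1} ⌊n / p^k⌋. For p = 47, n = 316, the terms are:
  ⌊316/47^1⌋ = ⌊316/47⌋ = 6
(the next term ⌊316/47^2⌋ = 0, terminating the sum). Summing: v_47(316!) = 6 = 6.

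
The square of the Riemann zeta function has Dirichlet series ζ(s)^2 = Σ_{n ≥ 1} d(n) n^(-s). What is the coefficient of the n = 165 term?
d(165) = 8

ζ(s)^2 = (Σ 1/m^s)(Σ 1/k^s). The coefficient of 1/n^s in the product is the number of ordered pairs (m, k) with mk = n, which equals d(n). For n = 165, divisors are [1, 3, 5, 11, 15, 33, 55, 165], so d(165) = 8.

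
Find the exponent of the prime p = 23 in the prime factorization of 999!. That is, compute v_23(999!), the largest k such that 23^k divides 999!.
v_23(999!) = 44

Legendre's formula: v_p(n!) = Σ_{k ≥ 1} ⌊n / p^k⌋. For p = 23, n = 999, the terms are:
  ⌊999/23^1⌋ = ⌊999/23⌋ = 43
  ⌊999/23^2⌋ = ⌊999/529⌋ = 1
(the next term ⌊999/23^3⌋ = 0, terminating the sum). Summing: v_23(999!) = 43 + 1 = 44.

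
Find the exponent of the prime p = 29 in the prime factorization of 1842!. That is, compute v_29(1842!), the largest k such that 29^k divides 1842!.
v_29(1842!) = 65

Legendre's formula: v_p(n!) = Σ_{k ≥ 1} ⌊n / p^k⌋. For p = 29, n = 1842, the terms are:
  ⌊1842/29^1⌋ = ⌊1842/29⌋ = 63
  ⌊1842/29^2⌋ = ⌊1842/841⌋ = 2
(the next term ⌊1842/29^3⌋ = 0, terminating the sum). Summing: v_29(1842!) = 63 + 2 = 65.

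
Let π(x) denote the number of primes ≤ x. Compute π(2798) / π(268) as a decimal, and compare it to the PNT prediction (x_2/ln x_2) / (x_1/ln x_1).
π(2798)/π(268) = 407/56 ≈ 7.2679;  PNT prediction ≈ 7.3547.

π(268) = 56 and π(2798) = 407, so π(2798)/π(268) ≈ 7.2679. The PNT-predicted ratio is (2798/ln(2798)) / (268/ln(268)) ≈ 7.3547. The two agree to within a few percent, as expected.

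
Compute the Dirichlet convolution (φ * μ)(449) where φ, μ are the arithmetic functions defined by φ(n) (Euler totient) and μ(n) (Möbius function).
(φ * μ)(449) = 447

Divisors of 449: [1, 449]. For each d | 449:
  d = 1: φ(1) · μ(449/1) = 1 · -1 = -1
  d = 449: φ(449) · μ(449/449) = 448 · 1 = 448
Summing: (φ * μ)(449) = -1 + 448 = 447.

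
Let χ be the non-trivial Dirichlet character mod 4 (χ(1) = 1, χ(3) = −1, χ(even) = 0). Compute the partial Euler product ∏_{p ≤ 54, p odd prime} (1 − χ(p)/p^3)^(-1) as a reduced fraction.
∏ = 825131832927904152751703886265311831503045/851571808026684219819301170519057245405184

The odd primes p ≤ 54 are [3, 5, 7, 11, 13, 17, 19, 23, 29, 31, 37, 41, 43, 47, 53]. For each, χ(p) = 1 if p ≡ 1 mod 4, χ(p) = −1 if p ≡ 3 mod 4. Taking (1 − χ(p)/p^3)^(-1) = p^3/(p^3 − χ(p)): (1 − (-1)/3^3)^(-1) · (1 − (1)/5^3)^(-1) · (1 − (-1)/7^3)^(-1) · (1 − (-1)/11^3)^(-1) · (1 − (1)/13^3)^(-1) · (1 − (1)/17^3)^(-1) · (1 − (-1)/19^3)^(-1) · (1 − (-1)/23^3)^(-1) · (1 − (1)/29^3)^(-1) · (1 − (-1)/31^3)^(-1) · (1 − (1)/37^3)^(-1) · (1 − (1)/41^3)^(-1) · (1 − (-1)/43^3)^(-1) · (1 − (-1)/47^3)^(-1) · (1 − (1)/53^3)^(-1) = 825131832927904152751703886265311831503045/851571808026684219819301170519057245405184.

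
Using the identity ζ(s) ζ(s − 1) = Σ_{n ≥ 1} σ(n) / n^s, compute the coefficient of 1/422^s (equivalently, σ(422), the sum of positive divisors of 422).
σ(422) = 636

In the product (Σ m^0/m^s)(Σ k / k^s) = Σ (Σ_{d | n} d) / n^s, the coefficient of 1/n^s is σ(n) = Σ_{d | n} d. For n = 422, divisors are [1, 2, 211, 422]; summing: σ(422) = 636.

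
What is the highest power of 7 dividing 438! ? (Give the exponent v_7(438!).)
v_7(438!) = 71

Legendre's formula: v_p(n!) = Σ_{k ≥ 1} ⌊n / p^k⌋. For p = 7, n = 438, the terms are:
  ⌊438/7^1⌋ = ⌊438/7⌋ = 62
  ⌊438/7^2⌋ = ⌊438/49⌋ = 8
  ⌊438/7^3⌋ = ⌊438/343⌋ = 1
(the next term ⌊438/7^4⌋ = 0, terminating the sum). Summing: v_7(438!) = 62 + 8 + 1 = 71.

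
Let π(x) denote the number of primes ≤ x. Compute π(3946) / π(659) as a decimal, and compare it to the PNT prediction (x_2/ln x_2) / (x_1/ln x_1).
π(3946)/π(659) = 547/120 ≈ 4.5583;  PNT prediction ≈ 4.6936.

π(659) = 120 and π(3946) = 547, so π(3946)/π(659) ≈ 4.5583. The PNT-predicted ratio is (3946/ln(3946)) / (659/ln(659)) ≈ 4.6936. The two agree to within a few percent, as expected.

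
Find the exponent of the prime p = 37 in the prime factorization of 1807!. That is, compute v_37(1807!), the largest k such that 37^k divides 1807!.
v_37(1807!) = 49

Legendre's formula: v_p(n!) = Σ_{k ≥ 1} ⌊n / p^k⌋. For p = 37, n = 1807, the terms are:
  ⌊1807/37^1⌋ = ⌊1807/37⌋ = 48
  ⌊1807/37^2⌋ = ⌊1807/1369⌋ = 1
(the next term ⌊1807/37^3⌋ = 0, terminating the sum). Summing: v_37(1807!) = 48 + 1 = 49.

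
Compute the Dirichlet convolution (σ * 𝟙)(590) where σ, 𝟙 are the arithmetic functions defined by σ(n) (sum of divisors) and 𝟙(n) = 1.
(σ * 𝟙)(590) = 1708

Divisors of 590: [1, 2, 5, 10, 59, 118, 295, 590]. For each d | 590:
  d = 1: σ(1) · 𝟙(590/1) = 1 · 1 = 1
  d = 2: σ(2) · 𝟙(590/2) = 3 · 1 = 3
  d = 5: σ(5) · 𝟙(590/5) = 6 · 1 = 6
  d = 10: σ(10) · 𝟙(590/10) = 18 · 1 = 18
  d = 59: σ(59) · 𝟙(590/59) = 60 · 1 = 60
  d = 118: σ(118) · 𝟙(590/118) = 180 · 1 = 180
  d = 295: σ(295) · 𝟙(590/295) = 360 · 1 = 360
  d = 590: σ(590) · 𝟙(590/590) = 1080 · 1 = 1080
Summing: (σ * 𝟙)(590) = 1 + 3 + 6 + 18 + 60 + 180 + 360 + 1080 = 1708.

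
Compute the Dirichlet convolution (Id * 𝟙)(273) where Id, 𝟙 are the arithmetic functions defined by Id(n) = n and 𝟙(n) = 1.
(Id * 𝟙)(273) = 448

Divisors of 273: [1, 3, 7, 13, 21, 39, 91, 273]. For each d | 273:
  d = 1: Id(1) · 𝟙(273/1) = 1 · 1 = 1
  d = 3: Id(3) · 𝟙(273/3) = 3 · 1 = 3
  d = 7: Id(7) · 𝟙(273/7) = 7 · 1 = 7
  d = 13: Id(13) · 𝟙(273/13) = 13 · 1 = 13
  d = 21: Id(21) · 𝟙(273/21) = 21 · 1 = 21
  d = 39: Id(39) · 𝟙(273/39) = 39 · 1 = 39
  d = 91: Id(91) · 𝟙(273/91) = 91 · 1 = 91
  d = 273: Id(273) · 𝟙(273/273) = 273 · 1 = 273
Summing: (Id * 𝟙)(273) = 1 + 3 + 7 + 13 + 21 + 39 + 91 + 273 = 448.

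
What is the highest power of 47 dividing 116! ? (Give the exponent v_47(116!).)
v_47(116!) = 2

Legendre's formula: v_p(n!) = Σ_{k ≥ 1} ⌊n / p^k⌋. For p = 47, n = 116, the terms are:
  ⌊116/47^1⌋ = ⌊116/47⌋ = 2
(the next term ⌊116/47^2⌋ = 0, terminating the sum). Summing: v_47(116!) = 2 = 2.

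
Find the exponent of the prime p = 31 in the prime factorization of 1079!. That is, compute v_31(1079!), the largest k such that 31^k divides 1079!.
v_31(1079!) = 35

Legendre's formula: v_p(n!) = Σ_{k ≥ 1} ⌊n / p^k⌋. For p = 31, n = 1079, the terms are:
  ⌊1079/31^1⌋ = ⌊1079/31⌋ = 34
  ⌊1079/31^2⌋ = ⌊1079/961⌋ = 1
(the next term ⌊1079/31^3⌋ = 0, terminating the sum). Summing: v_31(1079!) = 34 + 1 = 35.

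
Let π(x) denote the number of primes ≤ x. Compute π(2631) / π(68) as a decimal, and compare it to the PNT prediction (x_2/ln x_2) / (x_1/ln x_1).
π(2631)/π(68) = 381/19 ≈ 20.0526;  PNT prediction ≈ 20.7308.

π(68) = 19 and π(2631) = 381, so π(2631)/π(68) ≈ 20.0526. The PNT-predicted ratio is (2631/ln(2631)) / (68/ln(68)) ≈ 20.7308. The two agree to within a few percent, as expected.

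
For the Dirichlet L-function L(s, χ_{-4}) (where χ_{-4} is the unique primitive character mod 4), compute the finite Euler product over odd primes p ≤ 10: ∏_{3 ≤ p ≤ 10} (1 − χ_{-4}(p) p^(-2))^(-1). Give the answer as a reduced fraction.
∏ = 147/160

The odd primes p ≤ 10 are [3, 5, 7]. For each, χ(p) = 1 if p ≡ 1 mod 4, χ(p) = −1 if p ≡ 3 mod 4. Taking (1 − χ(p)/p^2)^(-1) = p^2/(p^2 − χ(p)): (1 − (-1)/3^2)^(-1) · (1 − (1)/5^2)^(-1) · (1 − (-1)/7^2)^(-1) = 147/160.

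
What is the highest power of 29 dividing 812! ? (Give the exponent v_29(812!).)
v_29(812!) = 28

Legendre's formula: v_p(n!) = Σ_{k ≥ 1} ⌊n / p^k⌋. For p = 29, n = 812, the terms are:
  ⌊812/29^1⌋ = ⌊812/29⌋ = 28
(the next term ⌊812/29^2⌋ = 0, terminating the sum). Summing: v_29(812!) = 28 = 28.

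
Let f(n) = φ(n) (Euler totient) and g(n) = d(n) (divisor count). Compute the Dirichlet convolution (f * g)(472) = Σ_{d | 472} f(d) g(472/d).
(φ * d)(472) = 900

Divisors of 472: [1, 2, 4, 8, 59, 118, 236, 472]. For each d | 472:
  d = 1: φ(1) · d(472/1) = 1 · 8 = 8
  d = 2: φ(2) · d(472/2) = 1 · 6 = 6
  d = 4: φ(4) · d(472/4) = 2 · 4 = 8
  d = 8: φ(8) · d(472/8) = 4 · 2 = 8
  d = 59: φ(59) · d(472/59) = 58 · 4 = 232
  d = 118: φ(118) · d(472/118) = 58 · 3 = 174
  d = 236: φ(236) · d(472/236) = 116 · 2 = 232
  d = 472: φ(472) · d(472/472) = 232 · 1 = 232
Summing: (φ * d)(472) = 8 + 6 + 8 + 8 + 232 + 174 + 232 + 232 = 900.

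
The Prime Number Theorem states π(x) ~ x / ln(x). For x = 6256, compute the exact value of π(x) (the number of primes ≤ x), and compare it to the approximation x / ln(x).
π(6256) = 812;  x/ln(x) ≈ 715.68;  relative error ≈ 11.86%.

Directly count primes up to 6256: π(6256) = 812. The PNT approximation gives 6256/ln(6256) ≈ 6256/8.74130 ≈ 715.68. Relative error (π(x) − x/ln(x)) / π(x) ≈ 11.86%; the approximation is known to undercount slightly (Li(x) is a better estimate).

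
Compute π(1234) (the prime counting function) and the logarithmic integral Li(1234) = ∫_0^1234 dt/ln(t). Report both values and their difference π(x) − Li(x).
π(1234) = 202;  Li(1234) ≈ 210.96;  π(x) − Li(x) ≈ -8.96.

Direct count of primes ≤ 1234 gives π(1234) = 202. Numerical evaluation of the logarithmic integral gives Li(1234) ≈ 210.96. The difference π(x) − Li(x) ≈ -8.96 is typically negative for small/moderate x (Li(x) overestimates), though Littlewood's theorem shows this sign changes infinitely often.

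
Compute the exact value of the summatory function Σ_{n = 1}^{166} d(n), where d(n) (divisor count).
Σ_{n ≤ 166} d(n) = 876

Compute d(n) for each 1 ≤ n ≤ 166: d(1) = 1, d(2) = 2, d(3) = 2, d(4) = 3, d(5) = 2, d(6) = 4, d(7) = 2, d(8) = 4, d(9) = 3, d(10) = 4, d(11) = 2, d(12) = 6, d(13) = 2, d(14) = 4, d(15) = 4, d(16) = 5, d(17) = 2, d(18) = 6, d(19) = 2, d(20) = 6, d(21) = 4, d(22) = 4, d(23) = 2, d(24) = 8, d(25) = 3, d(26) = 4, d(27) = 4, d(28) = 6, d(29) = 2, d(30) = 8, d(31) = 2, d(32) = 6, d(33) = 4, d(34) = 4, d(35) = 4, d(36) = 9, d(37) = 2, d(38) = 4, d(39) = 4, d(40) = 8, d(41) = 2, d(42) = 8, d(43) = 2, d(44) = 6, d(45) = 6, d(46) = 4, d(47) = 2, d(48) = 10, d(49) = 3, d(50) = 6, d(51) = 4, d(52) = 6, d(53) = 2, d(54) = 8, d(55) = 4, d(56) = 8, d(57) = 4, d(58) = 4, d(59) = 2, d(60) = 12, d(61) = 2, d(62) = 4, d(63) = 6, d(64) = 7, d(65) = 4, d(66) = 8, d(67) = 2, d(68) = 6, d(69) = 4, d(70) = 8, d(71) = 2, d(72) = 12, d(73) = 2, d(74) = 4, d(75) = 6, d(76) = 6, d(77) = 4, d(78) = 8, d(79) = 2, d(80) = 10, d(81) = 5, d(82) = 4, d(83) = 2, d(84) = 12, d(85) = 4, d(86) = 4, d(87) = 4, d(88) = 8, d(89) = 2, d(90) = 12, d(91) = 4, d(92) = 6, d(93) = 4, d(94) = 4, d(95) = 4, d(96) = 12, d(97) = 2, d(98) = 6, d(99) = 6, d(100) = 9, d(101) = 2, d(102) = 8, d(103) = 2, d(104) = 8, d(105) = 8, d(106) = 4, d(107) = 2, d(108) = 12, d(109) = 2, d(110) = 8, d(111) = 4, d(112) = 10, d(113) = 2, d(114) = 8, d(115) = 4, d(116) = 6, d(117) = 6, d(118) = 4, d(119) = 4, d(120) = 16, d(121) = 3, d(122) = 4, d(123) = 4, d(124) = 6, d(125) = 4, d(126) = 12, d(127) = 2, d(128) = 8, d(129) = 4, d(130) = 8, d(131) = 2, d(132) = 12, d(133) = 4, d(134) = 4, d(135) = 8, d(136) = 8, d(137) = 2, d(138) = 8, d(139) = 2, d(140) = 12, d(141) = 4, d(142) = 4, d(143) = 4, d(144) = 15, d(145) = 4, d(146) = 4, d(147) = 6, d(148) = 6, d(149) = 2, d(150) = 12, d(151) = 2, d(152) = 8, d(153) = 6, d(154) = 8, d(155) = 4, d(156) = 12, d(157) = 2, d(158) = 4, d(159) = 4, d(160) = 12, d(161) = 4, d(162) = 10, d(163) = 2, d(164) = 6, d(165) = 8, d(166) = 4. Summing all 166 values: 876. (Dirichlet's divisor formula: Σ_{n ≤ x} d(n) = x ln(x) + (2γ − 1) x + O(√x). For x = 166, the asymptotic estimate is ≈ 874.23.)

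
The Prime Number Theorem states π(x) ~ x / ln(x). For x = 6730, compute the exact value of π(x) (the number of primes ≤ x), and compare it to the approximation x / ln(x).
π(6730) = 867;  x/ln(x) ≈ 763.53;  relative error ≈ 11.93%.

Directly count primes up to 6730: π(6730) = 867. The PNT approximation gives 6730/ln(6730) ≈ 6730/8.81433 ≈ 763.53. Relative error (π(x) − x/ln(x)) / π(x) ≈ 11.93%; the approximation is known to undercount slightly (Li(x) is a better estimate).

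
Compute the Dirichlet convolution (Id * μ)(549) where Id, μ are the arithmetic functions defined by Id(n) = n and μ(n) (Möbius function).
(Id * μ)(549) = 360

Divisors of 549: [1, 3, 9, 61, 183, 549]. For each d | 549:
  d = 1: Id(1) · μ(549/1) = 1 · 0 = 0
  d = 3: Id(3) · μ(549/3) = 3 · 1 = 3
  d = 9: Id(9) · μ(549/9) = 9 · -1 = -9
  d = 61: Id(61) · μ(549/61) = 61 · 0 = 0
  d = 183: Id(183) · μ(549/183) = 183 · -1 = -183
  d = 549: Id(549) · μ(549/549) = 549 · 1 = 549
Summing: (Id * μ)(549) = 0 + 3 + -9 + 0 + -183 + 549 = 360.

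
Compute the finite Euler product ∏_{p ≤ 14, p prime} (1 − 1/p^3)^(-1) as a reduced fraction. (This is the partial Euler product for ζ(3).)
∏ = 39364325/32767248

The primes p ≤ 14 are [2, 3, 5, 7, 11, 13]. For each prime, (1 − 1/p^3)^(-1) = p^3 / (p^3 − 1). The product is (1 − 1/2^3)^(-1), (1 − 1/3^3)^(-1), (1 − 1/5^3)^(-1), (1 − 1/7^3)^(-1), (1 − 1/11^3)^(-1), (1 − 1/13^3)^(-1) = ∏ p^3 / (p^3 − 1) = 39364325/32767248.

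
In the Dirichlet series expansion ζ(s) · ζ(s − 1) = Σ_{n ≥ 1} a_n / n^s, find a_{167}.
σ(167) = 168

In the product (Σ m^0/m^s)(Σ k / k^s) = Σ (Σ_{d | n} d) / n^s, the coefficient of 1/n^s is σ(n) = Σ_{d | n} d. For n = 167, divisors are [1, 167]; summing: σ(167) = 168.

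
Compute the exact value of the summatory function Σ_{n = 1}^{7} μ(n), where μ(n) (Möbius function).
Σ_{n ≤ 7} μ(n) = -2

Compute μ(n) for each 1 ≤ n ≤ 7: μ(1) = 1, μ(2) = -1, μ(3) = -1, μ(4) = 0, μ(5) = -1, μ(6) = 1, μ(7) = -1. Summing all 7 values: -2. (Mertens function M(x) = Σ_{n ≤ x} μ(n); on average M(x) should be small (PNT ⟺ M(x) = o(x)).)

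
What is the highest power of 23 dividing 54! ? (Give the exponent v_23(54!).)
v_23(54!) = 2

Legendre's formula: v_p(n!) = Σ_{k ≥ 1} ⌊n / p^k⌋. For p = 23, n = 54, the terms are:
  ⌊54/23^1⌋ = ⌊54/23⌋ = 2
(the next term ⌊54/23^2⌋ = 0, terminating the sum). Summing: v_23(54!) = 2 = 2.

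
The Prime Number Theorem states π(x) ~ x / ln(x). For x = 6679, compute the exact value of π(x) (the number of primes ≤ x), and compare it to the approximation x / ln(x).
π(6679) = 861;  x/ln(x) ≈ 758.40;  relative error ≈ 11.92%.

Directly count primes up to 6679: π(6679) = 861. The PNT approximation gives 6679/ln(6679) ≈ 6679/8.80672 ≈ 758.40. Relative error (π(x) − x/ln(x)) / π(x) ≈ 11.92%; the approximation is known to undercount slightly (Li(x) is a better estimate).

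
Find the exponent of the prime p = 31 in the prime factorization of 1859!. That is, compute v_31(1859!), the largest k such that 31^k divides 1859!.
v_31(1859!) = 60

Legendre's formula: v_p(n!) = Σ_{k ≥ 1} ⌊n / p^k⌋. For p = 31, n = 1859, the terms are:
  ⌊1859/31^1⌋ = ⌊1859/31⌋ = 59
  ⌊1859/31^2⌋ = ⌊1859/961⌋ = 1
(the next term ⌊1859/31^3⌋ = 0, terminating the sum). Summing: v_31(1859!) = 59 + 1 = 60.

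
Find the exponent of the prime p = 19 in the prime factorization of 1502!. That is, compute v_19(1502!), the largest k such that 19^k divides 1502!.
v_19(1502!) = 83

Legendre's formula: v_p(n!) = Σ_{k ≥ 1} ⌊n / p^k⌋. For p = 19, n = 1502, the terms are:
  ⌊1502/19^1⌋ = ⌊1502/19⌋ = 79
  ⌊1502/19^2⌋ = ⌊1502/361⌋ = 4
(the next term ⌊1502/19^3⌋ = 0, terminating the sum). Summing: v_19(1502!) = 79 + 4 = 83.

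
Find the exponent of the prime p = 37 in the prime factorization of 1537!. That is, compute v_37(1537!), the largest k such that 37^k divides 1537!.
v_37(1537!) = 42

Legendre's formula: v_p(n!) = Σ_{k ≥ 1} ⌊n / p^k⌋. For p = 37, n = 1537, the terms are:
  ⌊1537/37^1⌋ = ⌊1537/37⌋ = 41
  ⌊1537/37^2⌋ = ⌊1537/1369⌋ = 1
(the next term ⌊1537/37^3⌋ = 0, terminating the sum). Summing: v_37(1537!) = 41 + 1 = 42.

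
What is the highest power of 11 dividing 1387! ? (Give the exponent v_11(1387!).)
v_11(1387!) = 138

Legendre's formula: v_p(n!) = Σ_{k ≥ 1} ⌊n / p^k⌋. For p = 11, n = 1387, the terms are:
  ⌊1387/11^1⌋ = ⌊1387/11⌋ = 126
  ⌊1387/11^2⌋ = ⌊1387/121⌋ = 11
  ⌊1387/11^3⌋ = ⌊1387/1331⌋ = 1
(the next term ⌊1387/11^4⌋ = 0, terminating the sum). Summing: v_11(1387!) = 126 + 11 + 1 = 138.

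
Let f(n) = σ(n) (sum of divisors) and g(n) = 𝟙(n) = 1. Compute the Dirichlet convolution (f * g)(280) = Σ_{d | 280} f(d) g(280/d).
(σ * 𝟙)(280) = 1638

Divisors of 280: [1, 2, 4, 5, 7, 8, 10, 14, 20, 28, 35, 40, 56, 70, 140, 280]. For each d | 280:
  d = 1: σ(1) · 𝟙(280/1) = 1 · 1 = 1
  d = 2: σ(2) · 𝟙(280/2) = 3 · 1 = 3
  d = 4: σ(4) · 𝟙(280/4) = 7 · 1 = 7
  d = 5: σ(5) · 𝟙(280/5) = 6 · 1 = 6
  d = 7: σ(7) · 𝟙(280/7) = 8 · 1 = 8
  d = 8: σ(8) · 𝟙(280/8) = 15 · 1 = 15
  d = 10: σ(10) · 𝟙(280/10) = 18 · 1 = 18
  d = 14: σ(14) · 𝟙(280/14) = 24 · 1 = 24
  d = 20: σ(20) · 𝟙(280/20) = 42 · 1 = 42
  d = 28: σ(28) · 𝟙(280/28) = 56 · 1 = 56
  d = 35: σ(35) · 𝟙(280/35) = 48 · 1 = 48
  d = 40: σ(40) · 𝟙(280/40) = 90 · 1 = 90
  d = 56: σ(56) · 𝟙(280/56) = 120 · 1 = 120
  d = 70: σ(70) · 𝟙(280/70) = 144 · 1 = 144
  d = 140: σ(140) · 𝟙(280/140) = 336 · 1 = 336
  d = 280: σ(280) · 𝟙(280/280) = 720 · 1 = 720
Summing: (σ * 𝟙)(280) = 1 + 3 + 7 + 6 + 8 + 15 + 18 + 24 + 42 + 56 + 48 + 90 + 120 + 144 + 336 + 720 = 1638.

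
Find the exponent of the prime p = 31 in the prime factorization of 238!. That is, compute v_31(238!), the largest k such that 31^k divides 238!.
v_31(238!) = 7

Legendre's formula: v_p(n!) = Σ_{k ≥ 1} ⌊n / p^k⌋. For p = 31, n = 238, the terms are:
  ⌊238/31^1⌋ = ⌊238/31⌋ = 7
(the next term ⌊238/31^2⌋ = 0, terminating the sum). Summing: v_31(238!) = 7 = 7.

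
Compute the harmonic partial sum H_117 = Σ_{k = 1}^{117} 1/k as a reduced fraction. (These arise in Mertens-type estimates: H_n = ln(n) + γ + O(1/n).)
H_117 = 92871598140184128096692969865041386290666258684529/17379782769567790172972927968296006432665936992320

Direct summation: H_117 = 1 + 1/2 + ... + 1/117. The least common denominator is lcm(1, ..., 117) = 955888052326228459513511038256280353796626534577600; over this denominator the numerator is 955888052326228459513511038256280353796626534577600 + 477944026163114229756755519128140176898313267288800 + 318629350775409486504503679418760117932208844859200 + 238972013081557114878377759564070088449156633644400 + 191177610465245691902702207651256070759325306915520 + 159314675387704743252251839709380058966104422429600 + 136555436046604065644787291179468621970946647796800 + 119486006540778557439188879782035044224578316822200 + 106209783591803162168167893139586705977402948286400 + 95588805232622845951351103825628035379662653457760 + 86898913847838950864864639841480032163329684961600 + 79657337693852371626125919854690029483052211214800 + 73529850178940650731808541404329257984355887275200 + 68277718023302032822393645589734310985473323898400 + 63725870155081897300900735883752023586441768971840 + 59743003270389278719594439891017522112289158411100 + 56228708960366379971383002250369432576272149092800 + 53104891795901581084083946569793352988701474143200 + 50309897490854129448079528329277913357717186030400 + 47794402616311422975675551912814017689831326728880 + 45518478682201355214929097059822873990315549265600 + 43449456923919475432432319920740016081664842480800 + 41560350101140367804935262532881754512896805851200 + 39828668846926185813062959927345014741526105607400 + 38235522093049138380540441530251214151865061383104 + 36764925089470325365904270702164628992177943637600 + 35403261197267720722722631046528901992467649428800 + 34138859011651016411196822794867155492736661949200 + 32961656976766498603914173732975184613676777054400 + 31862935077540948650450367941876011793220884485920 + 30835098462136401919790678653428398509568597889600 + 29871501635194639359797219945508761056144579205550 + 28966304615946316954954879947160010721109894987200 + 28114354480183189985691501125184716288136074546400 + 27311087209320813128957458235893724394189329559360 + 26552445897950790542041973284896676494350737071600 + 25834812225033201608473271304223793345854771204800 + 25154948745427064724039764164638956678858593015200 + 24509950059646883577269513801443085994785295758400 + 23897201308155711487837775956407008844915663364440 + 23314342739664108768622220445275130580405525233600 + 22759239341100677607464548529911436995157774632800 + 22229954705261126965430489261773961716200617083200 + 21724728461959737716216159960370008040832421240400 + 21241956718360632433633578627917341195480589657280 + 20780175050570183902467631266440877256448402925600 + 20338043666515499138585341239495326676523968820800 + 19914334423463092906531479963672507370763052803700 + 19507919435229152234969613025638374567278092542400 + 19117761046524569190270220765125607075932530691552 + 18742902986788793323794334083456477525424049697600 + 18382462544735162682952135351082314496088971818800 + 18035623628796763387047378080307176486728802539200 + 17701630598633860361361315523264450996233824714400 + 17379782769567790172972927968296006432665936992320 + 17069429505825508205598411397433577746368330974600 + 16769965830284709816026509443092637785905728676800 + 16480828488383249301957086866487592306838388527200 + 16201492412308956940906966750106446674519093806400 + 15931467538770474325225183970938005896610442242960 + 15670295939774237041205098987807874652403713681600 + 15417549231068200959895339326714199254784298944800 + 15172826227400451738309699019940957996771849755200 + 14935750817597319679898609972754380528072289602775 + 14705970035788130146361708280865851596871177455040 + 14483152307973158477477439973580005360554947493600 + 14266985855615350141992702063526572444725769172800 + 14057177240091594992845750562592358144068037273200 + 13853450033713455934978420844293918170965601950400 + 13655543604660406564478729117946862197094664779680 + 13463212004594767035401563919102540194318683585600 + 13276222948975395271020986642448338247175368535800 + 13094356881181211774157685455565484298583925131200 + 12917406112516600804236635652111896672927385602400 + 12745174031016379460180147176750404717288353794368 + 12577474372713532362019882082319478339429296507600 + 12414130549691278694980662834497147451904240708800 + 12254975029823441788634756900721542997392647879200 + 12099848763623145057133051117168105744261095374400 + 11948600654077855743918887978203504422457831682220 + 11801087065755906907574210348842967330822549809600 + 11657171369832054384311110222637565290202762616800 + 11516723522002752524259169135617835587911163067200 + 11379619670550338803732274264955718497578887316400 + 11245741792073275994276600450073886515254429818560 + 11114977352630563482715244630886980858100308541600 + 10987218992255499534638057910991728204558925684800 + 10862364230979868858108079980185004020416210620200 + 10740315194676724264196753238834610716816028478400 + 10620978359180316216816789313958670597740294828640 + 10504264311277235818829791629189893997765126753600 + 10390087525285091951233815633220438628224201462800 + 10278366154045467306596892884476132836522865963200 + 10169021833257749569292670619747663338261984410400 + 10061979498170825889615905665855582671543437206080 + 9957167211731546453265739981836253685381526401850 + 9854516003363179994984649878930725296872438500800 + 9753959717614576117484806512819187283639046271200 + 9655434871982105651651626649053336907036631662400 + 9558880523262284595135110382562803537966265345776 + 9464238141843846133797138992636439146501252817600 + 9371451493394396661897167041728238762712024848800 + 9280466527439111257412728526760003434918704219200 + 9191231272367581341476067675541157248044485909400 + 9103695736440271042985819411964574798063109853120 + 9017811814398381693523689040153588243364401269600 + 8933533199310546350593561105198881811183425556800 + 8850815299316930180680657761632225498116912357200 + 8769615158956224399206523286754865631161711326400 + 8689891384783895086486463984148003216332968496160 + 8611604075011067202824423768074597781951590401600 + 8534714752912754102799205698716788873184165487300 + 8459186303771933270031071135011330564571916235200 + 8384982915142354908013254721546318892952864338400 + 8312070020228073560987052506576350902579361170240 + 8240414244191624650978543433243796153419194263600 + 8169983353215627859089837933814361998261765252800 = 5107937897710127045318113342577276245986644227649095, so H_117 = 5107937897710127045318113342577276245986644227649095/955888052326228459513511038256280353796626534577600; reducing by gcd(5107937897710127045318113342577276245986644227649095, 955888052326228459513511038256280353796626534577600) = 55 gives 92871598140184128096692969865041386290666258684529/17379782769567790172972927968296006432665936992320 ≈ 5.34366. (The PNT-adjacent estimate ln(117) + γ ≈ 5.33939 matches within O(1/n).)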